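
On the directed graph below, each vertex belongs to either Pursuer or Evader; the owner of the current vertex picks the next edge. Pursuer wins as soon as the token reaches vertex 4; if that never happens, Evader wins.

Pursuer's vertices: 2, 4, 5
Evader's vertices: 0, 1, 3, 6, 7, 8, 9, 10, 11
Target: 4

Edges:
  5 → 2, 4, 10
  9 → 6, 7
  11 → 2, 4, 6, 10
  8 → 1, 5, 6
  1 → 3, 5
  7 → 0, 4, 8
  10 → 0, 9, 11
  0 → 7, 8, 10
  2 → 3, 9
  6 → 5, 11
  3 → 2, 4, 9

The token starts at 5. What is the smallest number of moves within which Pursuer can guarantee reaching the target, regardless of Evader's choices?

1

A0 = {4}
A1: add {5} — 5 (Pursuer) has 5→4.
A2 = A1; e.g. 0 (Evader) can still go to 7. Fixed point.
5 enters the attractor at level 1, so Pursuer can force the target in 1 move from there.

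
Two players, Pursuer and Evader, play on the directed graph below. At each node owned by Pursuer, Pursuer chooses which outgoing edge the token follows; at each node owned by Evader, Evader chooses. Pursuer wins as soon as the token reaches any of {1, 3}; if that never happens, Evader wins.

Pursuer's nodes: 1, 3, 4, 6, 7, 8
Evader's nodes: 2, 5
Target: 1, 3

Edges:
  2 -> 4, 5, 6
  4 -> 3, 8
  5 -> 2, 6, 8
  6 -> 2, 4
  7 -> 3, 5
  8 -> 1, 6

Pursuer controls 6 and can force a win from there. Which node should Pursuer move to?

A0 = {1, 3}
A1: add {4, 7, 8} — 4 (Pursuer) has 4→3; 7 (Pursuer) has 7→3; 8 (Pursuer) has 8→1.
A2: add {6} — 6 (Pursuer) has 6→4.
A3 = A2; e.g. 2 (Evader) can still go to 5. Fixed point.
From 6, successor 4 is in the attractor (rank 1); the other successor 2 is not.

4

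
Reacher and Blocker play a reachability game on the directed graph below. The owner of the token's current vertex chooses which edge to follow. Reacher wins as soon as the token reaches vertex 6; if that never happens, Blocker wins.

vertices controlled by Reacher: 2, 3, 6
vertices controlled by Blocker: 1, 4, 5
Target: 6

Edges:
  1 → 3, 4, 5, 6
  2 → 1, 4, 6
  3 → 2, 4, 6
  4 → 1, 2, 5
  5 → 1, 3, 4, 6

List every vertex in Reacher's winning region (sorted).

A0 = {6}
A1: add {2, 3} — 2 (Reacher) has 2→6; 3 (Reacher) has 3→6.
A2 = A1; e.g. 1 (Blocker) can still go to 4. Fixed point.
Reacher's winning region = {2, 3, 6}.

2, 3, 6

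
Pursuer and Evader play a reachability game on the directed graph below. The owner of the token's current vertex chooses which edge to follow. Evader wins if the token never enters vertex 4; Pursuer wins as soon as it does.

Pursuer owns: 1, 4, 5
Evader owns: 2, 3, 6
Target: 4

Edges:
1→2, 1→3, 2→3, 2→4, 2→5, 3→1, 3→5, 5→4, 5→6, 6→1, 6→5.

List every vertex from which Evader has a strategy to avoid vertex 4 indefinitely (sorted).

1, 2, 3, 6

A0 = {4}
A1: add {5} — 5 (Pursuer) has 5→4.
A2 = A1; e.g. 1 (Pursuer) has no edge into A1. Fixed point.
Pursuer's attractor = {4, 5}; Evader avoids the target exactly from the complement.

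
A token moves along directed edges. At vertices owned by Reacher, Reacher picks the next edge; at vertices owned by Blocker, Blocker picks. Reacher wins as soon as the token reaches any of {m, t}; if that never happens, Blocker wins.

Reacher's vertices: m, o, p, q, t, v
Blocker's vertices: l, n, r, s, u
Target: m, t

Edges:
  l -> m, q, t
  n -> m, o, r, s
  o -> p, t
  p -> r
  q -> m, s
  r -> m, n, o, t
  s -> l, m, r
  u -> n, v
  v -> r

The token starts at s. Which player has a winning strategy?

Blocker

A0 = {m, t}
A1: add {o, q} — o (Reacher) has o→t; q (Reacher) has q→m.
A2: add {l} — l (Blocker): all of {m, q, t} already in.
A3 = A2; e.g. n (Blocker) can still go to r. Fixed point.
s never enters the attractor, so Blocker can avoid the target forever.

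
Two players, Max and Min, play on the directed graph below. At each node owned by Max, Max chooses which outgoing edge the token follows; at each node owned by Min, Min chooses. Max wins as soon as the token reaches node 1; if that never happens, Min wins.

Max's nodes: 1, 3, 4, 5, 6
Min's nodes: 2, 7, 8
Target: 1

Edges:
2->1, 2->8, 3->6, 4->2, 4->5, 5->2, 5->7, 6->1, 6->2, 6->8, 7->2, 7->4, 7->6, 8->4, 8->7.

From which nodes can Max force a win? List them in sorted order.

1, 3, 6

A0 = {1}
A1: add {6} — 6 (Max) has 6→1.
A2: add {3} — 3 (Max) has 3→6.
A3 = A2; e.g. 2 (Min) can still go to 8. Fixed point.
Max's winning region = {1, 3, 6}.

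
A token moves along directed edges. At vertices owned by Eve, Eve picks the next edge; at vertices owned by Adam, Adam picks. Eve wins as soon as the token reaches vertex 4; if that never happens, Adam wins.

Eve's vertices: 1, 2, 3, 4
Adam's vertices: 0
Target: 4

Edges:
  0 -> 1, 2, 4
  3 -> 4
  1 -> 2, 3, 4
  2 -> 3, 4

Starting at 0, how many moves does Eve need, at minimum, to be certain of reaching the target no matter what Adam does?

2

A0 = {4}
A1: add {1, 2, 3} — 1 (Eve) has 1→4; 2 (Eve) has 2→4; 3 (Eve) has 3→4.
A2: add {0} — 0 (Adam): all of {1, 2, 4} already in.
A2 = all vertices. Fixed point.
0 enters the attractor at level 2, so Eve can force the target in 2 moves from there.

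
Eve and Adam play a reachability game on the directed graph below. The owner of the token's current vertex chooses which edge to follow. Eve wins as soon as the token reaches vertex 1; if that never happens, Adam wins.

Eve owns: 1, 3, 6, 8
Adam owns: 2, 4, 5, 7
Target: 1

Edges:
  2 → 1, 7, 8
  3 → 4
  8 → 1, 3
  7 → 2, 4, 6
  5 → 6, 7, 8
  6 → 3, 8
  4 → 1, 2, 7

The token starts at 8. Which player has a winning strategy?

A0 = {1}
A1: add {8} — 8 (Eve) has 8→1.
8 ∈ A1, so Eve can force the target.

Eve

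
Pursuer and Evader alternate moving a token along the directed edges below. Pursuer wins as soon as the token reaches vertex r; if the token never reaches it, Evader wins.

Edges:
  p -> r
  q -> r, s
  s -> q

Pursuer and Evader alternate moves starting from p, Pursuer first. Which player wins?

Pursuer

Track states (vertex, player-to-move).
A0 = {(r,Pursuer), (r,Evader)}
A1: add {(p,Pursuer), (p,Evader), (q,Pursuer)}.
(p,Pursuer) ∈ A1 ⇒ Pursuer forces the target.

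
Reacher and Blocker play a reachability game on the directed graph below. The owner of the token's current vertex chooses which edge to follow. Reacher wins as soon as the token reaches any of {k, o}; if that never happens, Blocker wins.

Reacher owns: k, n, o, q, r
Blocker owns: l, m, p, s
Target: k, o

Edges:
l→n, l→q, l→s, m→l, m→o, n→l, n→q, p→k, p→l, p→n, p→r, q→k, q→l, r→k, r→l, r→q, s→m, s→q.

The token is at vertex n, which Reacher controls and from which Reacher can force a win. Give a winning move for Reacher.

q

A0 = {k, o}
A1: add {q, r} — q (Reacher) has q→k; r (Reacher) has r→k.
A2: add {n} — n (Reacher) has n→q.
A3 = A2; e.g. l (Blocker) can still go to s. Fixed point.
From n, successor q is in the attractor (rank 1); the other successor l is not.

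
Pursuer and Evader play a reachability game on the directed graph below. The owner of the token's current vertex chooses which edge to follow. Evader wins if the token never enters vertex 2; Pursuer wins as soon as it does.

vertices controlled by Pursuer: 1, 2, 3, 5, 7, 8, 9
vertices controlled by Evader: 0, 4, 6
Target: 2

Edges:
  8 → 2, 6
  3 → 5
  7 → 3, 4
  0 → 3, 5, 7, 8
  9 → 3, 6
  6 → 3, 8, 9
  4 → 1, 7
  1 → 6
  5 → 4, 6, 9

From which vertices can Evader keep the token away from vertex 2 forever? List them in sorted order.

A0 = {2}
A1: add {8} — 8 (Pursuer) has 8→2.
A2 = A1; e.g. 0 (Evader) can still go to 3. Fixed point.
Pursuer's attractor = {2, 8}; Evader avoids the target exactly from the complement.

0, 1, 3, 4, 5, 6, 7, 9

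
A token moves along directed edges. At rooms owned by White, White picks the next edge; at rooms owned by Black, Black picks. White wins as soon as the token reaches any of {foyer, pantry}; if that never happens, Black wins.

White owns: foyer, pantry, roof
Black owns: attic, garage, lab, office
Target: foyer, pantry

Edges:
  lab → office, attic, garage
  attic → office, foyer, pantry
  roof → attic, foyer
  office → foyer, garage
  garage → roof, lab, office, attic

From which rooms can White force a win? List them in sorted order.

foyer, pantry, roof

A0 = {foyer, pantry}
A1: add {roof} — roof (White) has roof→foyer.
A2 = A1; e.g. lab (Black) can still go to office. Fixed point.
White's winning region = {foyer, pantry, roof}.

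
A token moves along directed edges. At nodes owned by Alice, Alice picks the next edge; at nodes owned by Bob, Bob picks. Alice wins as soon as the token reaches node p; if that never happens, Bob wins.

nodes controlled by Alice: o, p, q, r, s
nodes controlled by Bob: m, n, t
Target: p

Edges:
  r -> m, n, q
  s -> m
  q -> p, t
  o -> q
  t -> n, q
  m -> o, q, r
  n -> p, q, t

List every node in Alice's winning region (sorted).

m, o, p, q, r, s

A0 = {p}
A1: add {q} — q (Alice) has q→p.
A2: add {o, r} — o (Alice) has o→q; r (Alice) has r→q.
A3: add {m} — m (Bob): all of {o, q, r} already in.
A4: add {s} — s (Alice) has s→m.
A5 = A4; e.g. n (Bob) can still go to t. Fixed point.
Alice's winning region = {m, o, p, q, r, s}.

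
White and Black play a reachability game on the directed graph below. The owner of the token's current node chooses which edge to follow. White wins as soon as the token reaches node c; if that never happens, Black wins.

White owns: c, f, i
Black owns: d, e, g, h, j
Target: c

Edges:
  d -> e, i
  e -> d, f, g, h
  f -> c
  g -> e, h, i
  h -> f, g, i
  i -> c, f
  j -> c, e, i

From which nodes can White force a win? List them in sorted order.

c, f, i

A0 = {c}
A1: add {f, i} — f (White) has f→c; i (White) has i→c.
A2 = A1; e.g. d (Black) can still go to e. Fixed point.
White's winning region = {c, f, i}.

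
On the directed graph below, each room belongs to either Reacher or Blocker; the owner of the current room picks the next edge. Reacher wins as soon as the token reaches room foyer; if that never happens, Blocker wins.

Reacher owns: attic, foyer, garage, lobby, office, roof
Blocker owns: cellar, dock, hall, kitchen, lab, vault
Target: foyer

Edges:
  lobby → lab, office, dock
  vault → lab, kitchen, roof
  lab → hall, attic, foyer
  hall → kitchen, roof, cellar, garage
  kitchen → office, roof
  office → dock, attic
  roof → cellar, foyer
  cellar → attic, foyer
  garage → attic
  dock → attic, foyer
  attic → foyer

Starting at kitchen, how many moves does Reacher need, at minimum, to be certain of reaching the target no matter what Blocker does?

3

A0 = {foyer}
A1: add {attic, roof} — roof (Reacher) has roof→foyer; attic (Reacher) has attic→foyer.
A2: add {cellar, dock, garage, office} — office (Reacher) has office→attic; cellar (Blocker): all of {attic, foyer} already in; garage (Reacher) has garage→attic; dock (Blocker): all of {attic, foyer} already in.
A3: add {kitchen, lobby} — lobby (Reacher) has lobby→office; kitchen (Blocker): all of {office, roof} already in.
kitchen enters the attractor at level 3, so Reacher can force the target in 3 moves from there.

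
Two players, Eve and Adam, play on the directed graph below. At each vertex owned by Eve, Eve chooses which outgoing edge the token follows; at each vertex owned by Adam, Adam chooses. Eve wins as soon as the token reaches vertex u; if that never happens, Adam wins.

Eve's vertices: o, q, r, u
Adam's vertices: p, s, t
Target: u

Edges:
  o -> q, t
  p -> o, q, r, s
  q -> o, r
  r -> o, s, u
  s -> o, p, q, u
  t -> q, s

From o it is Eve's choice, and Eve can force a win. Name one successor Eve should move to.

A0 = {u}
A1: add {r} — r (Eve) has r→u.
A2: add {q} — q (Eve) has q→r.
A3: add {o} — o (Eve) has o→q.
A4 = A3; e.g. p (Adam) can still go to s. Fixed point.
From o, successor q is in the attractor (rank 2); the other successor t is not.

q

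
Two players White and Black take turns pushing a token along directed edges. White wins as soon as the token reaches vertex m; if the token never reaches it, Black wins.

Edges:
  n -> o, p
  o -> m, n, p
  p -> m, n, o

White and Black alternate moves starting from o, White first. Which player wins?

Track states (vertex, player-to-move).
A0 = {(m,White), (m,Black)}
A1: add {(o,White), (p,White)}.
(o,White) ∈ A1 ⇒ White forces the target.

White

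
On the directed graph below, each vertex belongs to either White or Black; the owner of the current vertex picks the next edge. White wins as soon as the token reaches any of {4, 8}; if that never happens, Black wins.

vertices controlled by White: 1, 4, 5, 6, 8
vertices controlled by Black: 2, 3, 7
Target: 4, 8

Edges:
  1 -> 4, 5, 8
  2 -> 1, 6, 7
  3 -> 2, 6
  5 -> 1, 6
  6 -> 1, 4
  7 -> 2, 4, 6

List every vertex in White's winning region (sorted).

A0 = {4, 8}
A1: add {1, 6} — 1 (White) has 1→4; 6 (White) has 6→4.
A2: add {5} — 5 (White) has 5→1.
A3 = A2; e.g. 2 (Black) can still go to 7. Fixed point.
White's winning region = {1, 4, 5, 6, 8}.

1, 4, 5, 6, 8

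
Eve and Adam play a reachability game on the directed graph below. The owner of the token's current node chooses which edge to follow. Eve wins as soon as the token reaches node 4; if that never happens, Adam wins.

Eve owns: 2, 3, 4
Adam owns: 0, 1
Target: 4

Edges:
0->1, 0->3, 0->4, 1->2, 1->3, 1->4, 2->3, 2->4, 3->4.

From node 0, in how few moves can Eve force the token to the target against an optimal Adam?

A0 = {4}
A1: add {2, 3} — 2 (Eve) has 2→4; 3 (Eve) has 3→4.
A2: add {1} — 1 (Adam): all of {2, 3, 4} already in.
A3: add {0} — 0 (Adam): all of {1, 3, 4} already in.
A3 = all vertices. Fixed point.
0 enters the attractor at level 3, so Eve can force the target in 3 moves from there.

3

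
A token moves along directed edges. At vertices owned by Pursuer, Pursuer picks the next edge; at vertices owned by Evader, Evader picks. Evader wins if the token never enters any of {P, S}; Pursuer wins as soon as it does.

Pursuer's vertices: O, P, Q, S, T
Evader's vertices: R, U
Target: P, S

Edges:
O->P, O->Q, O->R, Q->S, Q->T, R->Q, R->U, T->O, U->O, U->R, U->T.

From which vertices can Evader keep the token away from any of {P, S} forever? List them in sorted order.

A0 = {P, S}
A1: add {O, Q} — O (Pursuer) has O→P; Q (Pursuer) has Q→S.
A2: add {T} — T (Pursuer) has T→O.
A3 = A2; e.g. R (Evader) can still go to U. Fixed point.
Pursuer's attractor = {O, P, Q, S, T}; Evader avoids the target exactly from the complement.

R, U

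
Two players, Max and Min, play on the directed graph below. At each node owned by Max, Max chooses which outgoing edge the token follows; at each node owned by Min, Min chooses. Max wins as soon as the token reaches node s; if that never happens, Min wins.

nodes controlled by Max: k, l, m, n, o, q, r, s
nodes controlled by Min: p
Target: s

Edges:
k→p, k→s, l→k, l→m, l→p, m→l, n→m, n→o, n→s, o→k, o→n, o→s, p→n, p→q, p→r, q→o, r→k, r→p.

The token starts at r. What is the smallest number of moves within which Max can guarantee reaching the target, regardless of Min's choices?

A0 = {s}
A1: add {k, n, o} — k (Max) has k→s; n (Max) has n→s; o (Max) has o→s.
A2: add {l, q, r} — l (Max) has l→k; q (Max) has q→o; r (Max) has r→k.
r enters the attractor at level 2, so Max can force the target in 2 moves from there.

2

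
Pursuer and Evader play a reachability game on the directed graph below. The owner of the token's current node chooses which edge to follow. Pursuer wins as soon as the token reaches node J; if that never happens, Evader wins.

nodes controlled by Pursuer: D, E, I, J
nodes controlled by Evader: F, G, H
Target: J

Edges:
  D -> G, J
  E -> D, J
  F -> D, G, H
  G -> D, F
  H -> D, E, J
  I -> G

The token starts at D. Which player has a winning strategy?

Pursuer

A0 = {J}
A1: add {D, E} — D (Pursuer) has D→J; E (Pursuer) has E→J.
D ∈ A1, so Pursuer can force the target.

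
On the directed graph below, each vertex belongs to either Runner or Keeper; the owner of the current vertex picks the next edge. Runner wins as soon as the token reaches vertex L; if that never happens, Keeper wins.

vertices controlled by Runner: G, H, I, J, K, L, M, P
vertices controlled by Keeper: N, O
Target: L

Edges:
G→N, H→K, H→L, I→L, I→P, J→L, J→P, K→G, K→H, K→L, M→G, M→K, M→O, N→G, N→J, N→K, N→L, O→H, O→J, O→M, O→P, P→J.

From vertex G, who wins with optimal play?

Keeper

A0 = {L}
A1: add {H, I, J, K} — H (Runner) has H→L; I (Runner) has I→L; J (Runner) has J→L; K (Runner) has K→L.
A2: add {M, P} — M (Runner) has M→K; P (Runner) has P→J.
A3: add {O} — O (Keeper): all of {H, J, M, P} already in.
A4 = A3; e.g. G (Runner) has no edge into A3. Fixed point.
G never enters the attractor, so Keeper can avoid the target forever.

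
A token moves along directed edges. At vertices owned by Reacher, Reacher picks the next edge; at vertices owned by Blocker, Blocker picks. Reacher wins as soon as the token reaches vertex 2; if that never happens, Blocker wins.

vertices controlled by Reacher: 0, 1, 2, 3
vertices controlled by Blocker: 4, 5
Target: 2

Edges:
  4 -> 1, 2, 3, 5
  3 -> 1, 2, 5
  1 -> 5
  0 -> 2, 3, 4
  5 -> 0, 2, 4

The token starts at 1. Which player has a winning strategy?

A0 = {2}
A1: add {0, 3} — 0 (Reacher) has 0→2; 3 (Reacher) has 3→2.
A2 = A1; e.g. 1 (Reacher) has no edge into A1. Fixed point.
1 never enters the attractor, so Blocker can avoid the target forever.

Blocker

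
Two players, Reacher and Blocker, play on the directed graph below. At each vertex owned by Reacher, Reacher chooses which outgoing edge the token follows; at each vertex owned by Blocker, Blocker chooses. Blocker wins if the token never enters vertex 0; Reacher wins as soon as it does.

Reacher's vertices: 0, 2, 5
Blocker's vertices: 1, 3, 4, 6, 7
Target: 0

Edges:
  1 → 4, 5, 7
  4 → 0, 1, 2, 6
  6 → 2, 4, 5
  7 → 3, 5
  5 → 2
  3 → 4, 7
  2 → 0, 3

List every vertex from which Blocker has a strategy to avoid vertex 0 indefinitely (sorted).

A0 = {0}
A1: add {2} — 2 (Reacher) has 2→0.
A2: add {5} — 5 (Reacher) has 5→2.
A3 = A2; e.g. 1 (Blocker) can still go to 4. Fixed point.
Reacher's attractor = {0, 2, 5}; Blocker avoids the target exactly from the complement.

1, 3, 4, 6, 7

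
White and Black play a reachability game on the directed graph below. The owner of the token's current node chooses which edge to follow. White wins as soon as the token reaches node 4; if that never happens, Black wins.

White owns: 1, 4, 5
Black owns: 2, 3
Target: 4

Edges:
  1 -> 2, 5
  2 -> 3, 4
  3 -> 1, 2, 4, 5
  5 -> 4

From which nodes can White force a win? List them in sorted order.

A0 = {4}
A1: add {5} — 5 (White) has 5→4.
A2: add {1} — 1 (White) has 1→5.
A3 = A2; e.g. 2 (Black) can still go to 3. Fixed point.
White's winning region = {1, 4, 5}.

1, 4, 5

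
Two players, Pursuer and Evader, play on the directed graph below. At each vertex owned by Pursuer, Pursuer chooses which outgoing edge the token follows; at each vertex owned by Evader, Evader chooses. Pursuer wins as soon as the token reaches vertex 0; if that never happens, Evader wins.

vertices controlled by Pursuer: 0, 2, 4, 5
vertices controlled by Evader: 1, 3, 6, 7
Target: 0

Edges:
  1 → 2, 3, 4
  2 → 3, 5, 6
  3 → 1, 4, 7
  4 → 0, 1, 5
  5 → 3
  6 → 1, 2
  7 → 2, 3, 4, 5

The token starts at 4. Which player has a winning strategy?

Pursuer

A0 = {0}
A1: add {4} — 4 (Pursuer) has 4→0.
A2 = A1; e.g. 1 (Evader) can still go to 2. Fixed point.
4 ∈ A1, so Pursuer can force the target.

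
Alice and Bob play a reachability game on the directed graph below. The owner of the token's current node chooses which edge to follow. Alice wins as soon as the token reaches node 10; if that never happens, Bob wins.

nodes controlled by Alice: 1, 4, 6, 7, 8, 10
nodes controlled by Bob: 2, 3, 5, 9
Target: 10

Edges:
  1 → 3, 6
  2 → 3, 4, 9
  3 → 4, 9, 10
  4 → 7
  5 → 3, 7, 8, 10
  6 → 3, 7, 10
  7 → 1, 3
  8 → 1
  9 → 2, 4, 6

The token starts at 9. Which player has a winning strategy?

Bob

A0 = {10}
A1: add {6} — 6 (Alice) has 6→10.
A2: add {1} — 1 (Alice) has 1→6.
A3: add {7, 8} — 7 (Alice) has 7→1; 8 (Alice) has 8→1.
A4: add {4} — 4 (Alice) has 4→7.
A5 = A4; e.g. 2 (Bob) can still go to 3. Fixed point.
9 never enters the attractor, so Bob can avoid the target forever.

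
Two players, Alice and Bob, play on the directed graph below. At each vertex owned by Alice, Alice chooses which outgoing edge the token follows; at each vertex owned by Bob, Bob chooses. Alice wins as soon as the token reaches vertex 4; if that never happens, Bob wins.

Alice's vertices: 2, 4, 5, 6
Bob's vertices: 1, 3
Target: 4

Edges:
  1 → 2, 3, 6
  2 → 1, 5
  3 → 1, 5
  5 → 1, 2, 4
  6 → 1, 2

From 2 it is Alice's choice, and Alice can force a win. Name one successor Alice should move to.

5

A0 = {4}
A1: add {5} — 5 (Alice) has 5→4.
A2: add {2} — 2 (Alice) has 2→5.
A3: add {6} — 6 (Alice) has 6→2.
A4 = A3; e.g. 1 (Bob) can still go to 3. Fixed point.
From 2, successor 5 is in the attractor (rank 1); the other successor 1 is not.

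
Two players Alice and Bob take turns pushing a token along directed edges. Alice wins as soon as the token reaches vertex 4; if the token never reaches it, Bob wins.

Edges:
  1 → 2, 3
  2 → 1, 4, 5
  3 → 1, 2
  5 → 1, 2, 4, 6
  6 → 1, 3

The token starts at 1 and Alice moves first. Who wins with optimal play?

Track states (vertex, player-to-move).
A0 = {(4,Alice), (4,Bob)}
A1: add {(2,Alice), (5,Alice)}.
A2 = A1; e.g. (1,Alice) stays out. (1,Alice) never enters ⇒ Bob avoids the target.

Bob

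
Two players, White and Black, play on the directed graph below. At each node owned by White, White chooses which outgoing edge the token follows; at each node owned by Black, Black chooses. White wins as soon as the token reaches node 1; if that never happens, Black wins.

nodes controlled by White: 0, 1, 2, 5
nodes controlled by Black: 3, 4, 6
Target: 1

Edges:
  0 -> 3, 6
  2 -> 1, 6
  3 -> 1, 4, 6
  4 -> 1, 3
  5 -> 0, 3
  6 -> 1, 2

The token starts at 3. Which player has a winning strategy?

Black

A0 = {1}
A1: add {2} — 2 (White) has 2→1.
A2: add {6} — 6 (Black): all of {1, 2} already in.
A3: add {0} — 0 (White) has 0→6.
A4: add {5} — 5 (White) has 5→0.
A5 = A4; e.g. 3 (Black) can still go to 4. Fixed point.
3 never enters the attractor, so Black can avoid the target forever.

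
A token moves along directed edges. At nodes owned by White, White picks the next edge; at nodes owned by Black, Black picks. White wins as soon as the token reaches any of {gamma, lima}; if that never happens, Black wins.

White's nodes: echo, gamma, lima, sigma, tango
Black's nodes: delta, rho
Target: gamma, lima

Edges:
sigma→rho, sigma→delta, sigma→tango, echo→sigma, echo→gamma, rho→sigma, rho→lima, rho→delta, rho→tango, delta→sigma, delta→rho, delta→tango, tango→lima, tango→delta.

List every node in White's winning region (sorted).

A0 = {gamma, lima}
A1: add {echo, tango} — echo (White) has echo→gamma; tango (White) has tango→lima.
A2: add {sigma} — sigma (White) has sigma→tango.
A3 = A2; e.g. rho (Black) can still go to delta. Fixed point.
White's winning region = {echo, gamma, lima, sigma, tango}.

echo, gamma, lima, sigma, tango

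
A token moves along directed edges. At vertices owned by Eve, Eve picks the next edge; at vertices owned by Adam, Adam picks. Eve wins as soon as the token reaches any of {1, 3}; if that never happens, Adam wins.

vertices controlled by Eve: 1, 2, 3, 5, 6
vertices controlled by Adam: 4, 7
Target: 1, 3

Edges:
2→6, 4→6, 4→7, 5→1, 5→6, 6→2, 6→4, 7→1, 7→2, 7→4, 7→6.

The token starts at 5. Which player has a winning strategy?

A0 = {1, 3}
A1: add {5} — 5 (Eve) has 5→1.
A2 = A1; e.g. 2 (Eve) has no edge into A1. Fixed point.
5 ∈ A1, so Eve can force the target.

Eve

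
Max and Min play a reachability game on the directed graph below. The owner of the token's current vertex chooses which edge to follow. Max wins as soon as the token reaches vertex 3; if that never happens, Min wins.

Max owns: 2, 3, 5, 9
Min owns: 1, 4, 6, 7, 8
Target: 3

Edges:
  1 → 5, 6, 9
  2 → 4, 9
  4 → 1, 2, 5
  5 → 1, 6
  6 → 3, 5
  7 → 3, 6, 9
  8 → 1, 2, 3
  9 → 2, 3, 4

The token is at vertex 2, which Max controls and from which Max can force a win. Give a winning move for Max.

9

A0 = {3}
A1: add {9} — 9 (Max) has 9→3.
A2: add {2} — 2 (Max) has 2→9.
A3 = A2; e.g. 1 (Min) can still go to 5. Fixed point.
From 2, successor 9 is in the attractor (rank 1); the other successor 4 is not.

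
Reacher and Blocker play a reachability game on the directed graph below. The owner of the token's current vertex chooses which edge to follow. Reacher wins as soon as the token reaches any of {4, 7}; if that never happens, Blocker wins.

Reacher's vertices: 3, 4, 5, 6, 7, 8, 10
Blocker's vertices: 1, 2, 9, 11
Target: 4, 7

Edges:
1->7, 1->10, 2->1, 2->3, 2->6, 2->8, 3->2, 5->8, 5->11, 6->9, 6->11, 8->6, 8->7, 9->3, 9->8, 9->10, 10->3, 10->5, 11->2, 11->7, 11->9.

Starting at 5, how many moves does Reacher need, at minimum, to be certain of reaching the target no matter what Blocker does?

2

A0 = {4, 7}
A1: add {8} — 8 (Reacher) has 8→7.
A2: add {5} — 5 (Reacher) has 5→8.
5 enters the attractor at level 2, so Reacher can force the target in 2 moves from there.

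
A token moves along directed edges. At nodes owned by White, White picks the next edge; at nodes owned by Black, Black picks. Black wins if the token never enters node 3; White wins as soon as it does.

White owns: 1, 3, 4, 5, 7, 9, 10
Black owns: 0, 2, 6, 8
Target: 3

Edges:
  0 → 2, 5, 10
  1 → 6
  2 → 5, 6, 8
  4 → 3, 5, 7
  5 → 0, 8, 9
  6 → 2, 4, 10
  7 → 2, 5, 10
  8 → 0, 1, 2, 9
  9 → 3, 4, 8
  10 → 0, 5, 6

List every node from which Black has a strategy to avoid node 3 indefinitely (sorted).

A0 = {3}
A1: add {4, 9} — 4 (White) has 4→3; 9 (White) has 9→3.
A2: add {5} — 5 (White) has 5→9.
A3: add {7, 10} — 7 (White) has 7→5; 10 (White) has 10→5.
A4 = A3; e.g. 0 (Black) can still go to 2. Fixed point.
White's attractor = {3, 4, 5, 7, 9, 10}; Black avoids the target exactly from the complement.

0, 1, 2, 6, 8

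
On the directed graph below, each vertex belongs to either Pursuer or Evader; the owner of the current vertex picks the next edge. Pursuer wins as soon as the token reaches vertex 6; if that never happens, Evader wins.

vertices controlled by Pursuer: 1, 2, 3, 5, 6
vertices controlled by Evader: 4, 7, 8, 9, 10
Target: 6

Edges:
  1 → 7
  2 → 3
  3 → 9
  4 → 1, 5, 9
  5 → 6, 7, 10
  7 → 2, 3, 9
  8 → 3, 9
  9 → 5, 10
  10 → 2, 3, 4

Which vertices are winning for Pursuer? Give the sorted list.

5, 6

A0 = {6}
A1: add {5} — 5 (Pursuer) has 5→6.
A2 = A1; e.g. 1 (Pursuer) has no edge into A1. Fixed point.
Pursuer's winning region = {5, 6}.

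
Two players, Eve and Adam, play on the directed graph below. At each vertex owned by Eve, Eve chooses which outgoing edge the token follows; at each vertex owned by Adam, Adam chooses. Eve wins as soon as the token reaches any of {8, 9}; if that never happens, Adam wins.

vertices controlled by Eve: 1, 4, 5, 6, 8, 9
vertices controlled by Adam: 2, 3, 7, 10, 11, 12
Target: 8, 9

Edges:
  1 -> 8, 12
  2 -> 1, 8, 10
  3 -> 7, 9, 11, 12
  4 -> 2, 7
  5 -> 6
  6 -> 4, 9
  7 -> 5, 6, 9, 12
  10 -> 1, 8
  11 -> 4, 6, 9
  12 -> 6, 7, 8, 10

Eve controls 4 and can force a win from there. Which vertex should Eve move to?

A0 = {8, 9}
A1: add {1, 6} — 1 (Eve) has 1→8; 6 (Eve) has 6→9.
A2: add {5, 10} — 5 (Eve) has 5→6; 10 (Adam): all of {1, 8} already in.
A3: add {2} — 2 (Adam): all of {1, 8, 10} already in.
A4: add {4} — 4 (Eve) has 4→2.
A5: add {11} — 11 (Adam): all of {4, 6, 9} already in.
A6 = A5; e.g. 3 (Adam) can still go to 7. Fixed point.
From 4, successor 2 is in the attractor (rank 3); the other successor 7 is not.

2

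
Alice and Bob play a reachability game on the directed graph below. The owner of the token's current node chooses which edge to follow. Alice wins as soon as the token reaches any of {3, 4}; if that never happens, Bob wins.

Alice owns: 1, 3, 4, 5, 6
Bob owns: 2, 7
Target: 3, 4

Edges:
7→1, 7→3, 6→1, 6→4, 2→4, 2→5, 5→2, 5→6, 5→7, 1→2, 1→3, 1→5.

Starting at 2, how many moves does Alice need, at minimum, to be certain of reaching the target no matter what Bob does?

3

A0 = {3, 4}
A1: add {1, 6} — 1 (Alice) has 1→3; 6 (Alice) has 6→4.
A2: add {5, 7} — 5 (Alice) has 5→6; 7 (Bob): all of {1, 3} already in.
A3: add {2} — 2 (Bob): all of {4, 5} already in.
A3 = all vertices. Fixed point.
2 enters the attractor at level 3, so Alice can force the target in 3 moves from there.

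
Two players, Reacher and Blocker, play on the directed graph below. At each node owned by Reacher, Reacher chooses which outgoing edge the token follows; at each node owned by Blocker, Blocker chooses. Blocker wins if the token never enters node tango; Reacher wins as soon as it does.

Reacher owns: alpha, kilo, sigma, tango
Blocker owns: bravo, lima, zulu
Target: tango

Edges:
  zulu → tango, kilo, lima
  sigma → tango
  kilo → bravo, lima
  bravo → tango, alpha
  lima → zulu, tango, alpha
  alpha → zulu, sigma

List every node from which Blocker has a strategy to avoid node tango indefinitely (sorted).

lima, zulu

A0 = {tango}
A1: add {sigma} — sigma (Reacher) has sigma→tango.
A2: add {alpha} — alpha (Reacher) has alpha→sigma.
A3: add {bravo} — bravo (Blocker): all of {tango, alpha} already in.
A4: add {kilo} — kilo (Reacher) has kilo→bravo.
A5 = A4; e.g. zulu (Blocker) can still go to lima. Fixed point.
Reacher's attractor = {alpha, bravo, kilo, sigma, tango}; Blocker avoids the target exactly from the complement.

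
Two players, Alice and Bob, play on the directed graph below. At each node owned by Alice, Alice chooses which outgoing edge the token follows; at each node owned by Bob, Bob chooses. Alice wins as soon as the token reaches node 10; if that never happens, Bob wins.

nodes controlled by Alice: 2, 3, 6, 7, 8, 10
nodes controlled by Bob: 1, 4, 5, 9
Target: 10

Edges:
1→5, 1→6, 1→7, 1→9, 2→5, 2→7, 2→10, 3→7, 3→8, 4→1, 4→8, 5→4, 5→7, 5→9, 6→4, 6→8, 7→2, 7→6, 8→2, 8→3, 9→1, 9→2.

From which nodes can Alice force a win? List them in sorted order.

2, 3, 6, 7, 8, 10

A0 = {10}
A1: add {2} — 2 (Alice) has 2→10.
A2: add {7, 8} — 7 (Alice) has 7→2; 8 (Alice) has 8→2.
A3: add {3, 6} — 3 (Alice) has 3→7; 6 (Alice) has 6→8.
A4 = A3; e.g. 1 (Bob) can still go to 5. Fixed point.
Alice's winning region = {2, 3, 6, 7, 8, 10}.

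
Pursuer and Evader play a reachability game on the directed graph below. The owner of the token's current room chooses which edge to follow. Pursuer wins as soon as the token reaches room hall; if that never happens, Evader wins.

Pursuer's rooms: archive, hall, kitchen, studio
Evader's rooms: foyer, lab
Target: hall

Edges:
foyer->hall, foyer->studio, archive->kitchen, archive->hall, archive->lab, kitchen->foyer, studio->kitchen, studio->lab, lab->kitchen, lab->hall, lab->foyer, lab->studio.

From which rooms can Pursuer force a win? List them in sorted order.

A0 = {hall}
A1: add {archive} — archive (Pursuer) has archive→hall.
A2 = A1; e.g. kitchen (Pursuer) has no edge into A1. Fixed point.
Pursuer's winning region = {archive, hall}.

archive, hall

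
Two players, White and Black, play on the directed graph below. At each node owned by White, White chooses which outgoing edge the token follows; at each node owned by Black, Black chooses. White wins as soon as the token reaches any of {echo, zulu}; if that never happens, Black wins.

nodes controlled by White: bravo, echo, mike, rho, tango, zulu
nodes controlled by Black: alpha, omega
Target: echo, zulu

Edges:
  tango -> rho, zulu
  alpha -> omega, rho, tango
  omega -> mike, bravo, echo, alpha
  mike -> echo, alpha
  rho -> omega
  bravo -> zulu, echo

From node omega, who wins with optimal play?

A0 = {echo, zulu}
A1: add {bravo, mike, tango} — mike (White) has mike→echo; bravo (White) has bravo→zulu; tango (White) has tango→zulu.
A2 = A1; e.g. omega (Black) can still go to alpha. Fixed point.
omega never enters the attractor, so Black can avoid the target forever.

Black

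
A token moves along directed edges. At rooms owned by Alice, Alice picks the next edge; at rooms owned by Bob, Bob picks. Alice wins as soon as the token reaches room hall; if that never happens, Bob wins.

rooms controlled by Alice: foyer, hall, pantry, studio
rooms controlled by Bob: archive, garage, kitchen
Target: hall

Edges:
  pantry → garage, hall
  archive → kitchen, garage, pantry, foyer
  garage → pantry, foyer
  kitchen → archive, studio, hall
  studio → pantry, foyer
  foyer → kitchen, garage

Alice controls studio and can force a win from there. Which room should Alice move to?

pantry

A0 = {hall}
A1: add {pantry} — pantry (Alice) has pantry→hall.
A2: add {studio} — studio (Alice) has studio→pantry.
A3 = A2; e.g. kitchen (Bob) can still go to archive. Fixed point.
From studio, successor pantry is in the attractor (rank 1); the other successor foyer is not.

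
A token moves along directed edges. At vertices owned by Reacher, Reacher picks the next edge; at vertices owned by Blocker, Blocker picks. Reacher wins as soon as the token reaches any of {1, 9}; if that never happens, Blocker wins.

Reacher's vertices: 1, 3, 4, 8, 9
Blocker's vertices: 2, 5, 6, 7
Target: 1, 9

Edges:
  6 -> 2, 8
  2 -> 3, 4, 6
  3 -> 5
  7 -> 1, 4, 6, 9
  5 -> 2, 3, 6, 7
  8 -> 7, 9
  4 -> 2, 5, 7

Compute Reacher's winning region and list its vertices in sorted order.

1, 8, 9

A0 = {1, 9}
A1: add {8} — 8 (Reacher) has 8→9.
A2 = A1; e.g. 2 (Blocker) can still go to 3. Fixed point.
Reacher's winning region = {1, 8, 9}.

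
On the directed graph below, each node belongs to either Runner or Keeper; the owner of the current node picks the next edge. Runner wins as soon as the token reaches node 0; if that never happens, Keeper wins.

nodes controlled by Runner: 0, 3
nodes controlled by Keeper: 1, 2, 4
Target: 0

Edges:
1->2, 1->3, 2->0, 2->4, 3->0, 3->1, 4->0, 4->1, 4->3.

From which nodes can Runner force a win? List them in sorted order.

0, 3

A0 = {0}
A1: add {3} — 3 (Runner) has 3→0.
A2 = A1; e.g. 1 (Keeper) can still go to 2. Fixed point.
Runner's winning region = {0, 3}.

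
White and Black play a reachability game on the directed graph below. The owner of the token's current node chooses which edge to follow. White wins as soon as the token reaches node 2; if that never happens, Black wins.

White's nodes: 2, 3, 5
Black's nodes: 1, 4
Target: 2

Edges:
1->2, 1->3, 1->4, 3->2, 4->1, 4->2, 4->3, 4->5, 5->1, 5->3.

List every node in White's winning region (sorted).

A0 = {2}
A1: add {3} — 3 (White) has 3→2.
A2: add {5} — 5 (White) has 5→3.
A3 = A2; e.g. 1 (Black) can still go to 4. Fixed point.
White's winning region = {2, 3, 5}.

2, 3, 5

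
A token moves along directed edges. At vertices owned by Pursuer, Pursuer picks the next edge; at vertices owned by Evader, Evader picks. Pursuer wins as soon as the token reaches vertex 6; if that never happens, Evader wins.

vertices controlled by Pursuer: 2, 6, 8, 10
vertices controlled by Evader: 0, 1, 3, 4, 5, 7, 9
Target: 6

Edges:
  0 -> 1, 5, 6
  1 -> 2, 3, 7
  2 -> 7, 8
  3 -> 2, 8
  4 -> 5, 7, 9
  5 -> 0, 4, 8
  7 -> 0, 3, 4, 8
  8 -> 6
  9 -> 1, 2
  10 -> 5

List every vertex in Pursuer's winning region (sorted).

2, 3, 6, 8

A0 = {6}
A1: add {8} — 8 (Pursuer) has 8→6.
A2: add {2} — 2 (Pursuer) has 2→8.
A3: add {3} — 3 (Evader): all of {2, 8} already in.
A4 = A3; e.g. 0 (Evader) can still go to 1. Fixed point.
Pursuer's winning region = {2, 3, 6, 8}.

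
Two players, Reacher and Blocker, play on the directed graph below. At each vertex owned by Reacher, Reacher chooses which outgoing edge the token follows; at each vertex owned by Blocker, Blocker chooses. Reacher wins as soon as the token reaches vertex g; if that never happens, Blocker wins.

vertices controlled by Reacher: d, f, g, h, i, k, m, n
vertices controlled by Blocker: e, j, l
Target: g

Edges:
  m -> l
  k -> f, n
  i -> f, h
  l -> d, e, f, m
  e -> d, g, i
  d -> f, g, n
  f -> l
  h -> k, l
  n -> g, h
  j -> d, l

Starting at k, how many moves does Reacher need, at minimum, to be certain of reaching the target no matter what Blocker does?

2

A0 = {g}
A1: add {d, n} — d (Reacher) has d→g; n (Reacher) has n→g.
A2: add {k} — k (Reacher) has k→n.
k enters the attractor at level 2, so Reacher can force the target in 2 moves from there.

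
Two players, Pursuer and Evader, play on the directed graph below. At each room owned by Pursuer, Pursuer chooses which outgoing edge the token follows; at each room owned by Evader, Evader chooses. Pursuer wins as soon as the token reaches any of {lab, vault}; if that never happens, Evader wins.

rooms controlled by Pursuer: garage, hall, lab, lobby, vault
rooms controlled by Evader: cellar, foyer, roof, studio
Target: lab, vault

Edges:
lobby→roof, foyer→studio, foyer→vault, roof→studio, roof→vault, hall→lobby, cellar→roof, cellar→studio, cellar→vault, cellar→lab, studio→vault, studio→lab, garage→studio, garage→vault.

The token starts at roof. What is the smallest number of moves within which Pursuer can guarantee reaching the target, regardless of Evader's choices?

A0 = {lab, vault}
A1: add {garage, studio} — garage (Pursuer) has garage→vault; studio (Evader): all of {vault, lab} already in.
A2: add {foyer, roof} — roof (Evader): all of {studio, vault} already in; foyer (Evader): all of {studio, vault} already in.
roof enters the attractor at level 2, so Pursuer can force the target in 2 moves from there.

2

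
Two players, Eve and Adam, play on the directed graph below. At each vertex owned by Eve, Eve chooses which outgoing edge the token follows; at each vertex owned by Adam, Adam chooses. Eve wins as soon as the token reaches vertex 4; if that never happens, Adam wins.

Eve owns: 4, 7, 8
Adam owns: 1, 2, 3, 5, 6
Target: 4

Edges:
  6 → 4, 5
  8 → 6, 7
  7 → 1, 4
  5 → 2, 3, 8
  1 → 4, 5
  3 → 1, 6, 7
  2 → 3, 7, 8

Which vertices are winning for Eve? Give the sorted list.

4, 7, 8

A0 = {4}
A1: add {7} — 7 (Eve) has 7→4.
A2: add {8} — 8 (Eve) has 8→7.
A3 = A2; e.g. 1 (Adam) can still go to 5. Fixed point.
Eve's winning region = {4, 7, 8}.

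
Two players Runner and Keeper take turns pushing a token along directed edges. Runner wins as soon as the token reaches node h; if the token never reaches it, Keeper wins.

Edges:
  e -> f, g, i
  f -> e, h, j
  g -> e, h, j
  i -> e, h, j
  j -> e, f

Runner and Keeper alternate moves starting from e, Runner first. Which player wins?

Keeper

Track states (vertex, player-to-move).
A0 = {(h,Runner), (h,Keeper)}
A1: add {(f,Runner), (g,Runner), (i,Runner)}.
A2: add {(e,Keeper)}.
A3: add {(j,Runner)}.
A4 = A3; e.g. (e,Runner) stays out. (e,Runner) never enters ⇒ Keeper avoids the target.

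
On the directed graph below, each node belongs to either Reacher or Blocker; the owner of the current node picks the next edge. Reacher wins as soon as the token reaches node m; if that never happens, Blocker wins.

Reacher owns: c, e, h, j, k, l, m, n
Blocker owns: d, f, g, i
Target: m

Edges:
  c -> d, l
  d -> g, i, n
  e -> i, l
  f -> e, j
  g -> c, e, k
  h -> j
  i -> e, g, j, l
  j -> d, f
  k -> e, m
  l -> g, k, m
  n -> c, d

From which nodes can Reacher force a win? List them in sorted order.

c, e, g, k, l, m, n

A0 = {m}
A1: add {k, l} — k (Reacher) has k→m; l (Reacher) has l→m.
A2: add {c, e} — c (Reacher) has c→l; e (Reacher) has e→l.
A3: add {g, n} — g (Blocker): all of {c, e, k} already in; n (Reacher) has n→c.
A4 = A3; e.g. d (Blocker) can still go to i. Fixed point.
Reacher's winning region = {c, e, g, k, l, m, n}.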